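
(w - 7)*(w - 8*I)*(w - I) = w^3 - 7*w^2 - 9*I*w^2 - 8*w + 63*I*w + 56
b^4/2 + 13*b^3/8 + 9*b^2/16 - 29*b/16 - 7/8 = (b/2 + 1/4)*(b - 1)*(b + 7/4)*(b + 2)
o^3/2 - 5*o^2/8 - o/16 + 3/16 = (o/2 + 1/4)*(o - 1)*(o - 3/4)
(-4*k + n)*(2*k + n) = -8*k^2 - 2*k*n + n^2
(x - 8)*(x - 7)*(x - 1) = x^3 - 16*x^2 + 71*x - 56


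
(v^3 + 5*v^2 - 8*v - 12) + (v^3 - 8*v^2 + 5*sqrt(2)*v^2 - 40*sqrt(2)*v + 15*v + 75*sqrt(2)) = 2*v^3 - 3*v^2 + 5*sqrt(2)*v^2 - 40*sqrt(2)*v + 7*v - 12 + 75*sqrt(2)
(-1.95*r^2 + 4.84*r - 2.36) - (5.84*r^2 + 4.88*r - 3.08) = -7.79*r^2 - 0.04*r + 0.72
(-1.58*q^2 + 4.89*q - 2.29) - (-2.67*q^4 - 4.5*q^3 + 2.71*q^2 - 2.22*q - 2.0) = 2.67*q^4 + 4.5*q^3 - 4.29*q^2 + 7.11*q - 0.29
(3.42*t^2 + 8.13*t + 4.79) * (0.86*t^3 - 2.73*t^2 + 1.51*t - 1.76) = 2.9412*t^5 - 2.3448*t^4 - 12.9113*t^3 - 6.8196*t^2 - 7.0759*t - 8.4304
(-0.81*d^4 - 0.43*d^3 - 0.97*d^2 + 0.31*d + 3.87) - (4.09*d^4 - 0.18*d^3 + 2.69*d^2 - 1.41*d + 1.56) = -4.9*d^4 - 0.25*d^3 - 3.66*d^2 + 1.72*d + 2.31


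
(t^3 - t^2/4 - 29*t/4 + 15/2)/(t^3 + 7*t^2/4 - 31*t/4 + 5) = (t^2 + t - 6)/(t^2 + 3*t - 4)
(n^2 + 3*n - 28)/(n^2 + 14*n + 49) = (n - 4)/(n + 7)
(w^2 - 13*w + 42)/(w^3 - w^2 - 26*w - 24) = (w - 7)/(w^2 + 5*w + 4)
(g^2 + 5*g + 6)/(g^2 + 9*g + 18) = (g + 2)/(g + 6)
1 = 1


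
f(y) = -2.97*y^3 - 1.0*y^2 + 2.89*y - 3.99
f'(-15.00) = -1971.86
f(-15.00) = 9751.41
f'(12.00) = -1304.15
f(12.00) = -5245.47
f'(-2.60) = -52.14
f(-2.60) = 33.94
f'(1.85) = -31.30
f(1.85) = -20.87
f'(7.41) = -501.16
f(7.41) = -1245.88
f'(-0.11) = 3.00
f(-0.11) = -4.32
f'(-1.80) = -22.38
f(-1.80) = 4.89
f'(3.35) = -103.80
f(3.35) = -117.19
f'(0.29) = 1.56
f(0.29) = -3.31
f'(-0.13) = 3.00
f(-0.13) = -4.38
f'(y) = -8.91*y^2 - 2.0*y + 2.89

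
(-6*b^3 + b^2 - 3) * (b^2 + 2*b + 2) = -6*b^5 - 11*b^4 - 10*b^3 - b^2 - 6*b - 6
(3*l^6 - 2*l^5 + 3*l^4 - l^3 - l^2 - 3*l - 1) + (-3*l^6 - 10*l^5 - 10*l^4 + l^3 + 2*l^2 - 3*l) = -12*l^5 - 7*l^4 + l^2 - 6*l - 1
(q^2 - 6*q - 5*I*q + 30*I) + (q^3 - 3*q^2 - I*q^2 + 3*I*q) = q^3 - 2*q^2 - I*q^2 - 6*q - 2*I*q + 30*I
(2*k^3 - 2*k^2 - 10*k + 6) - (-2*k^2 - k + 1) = 2*k^3 - 9*k + 5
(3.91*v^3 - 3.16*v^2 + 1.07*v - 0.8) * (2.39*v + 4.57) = 9.3449*v^4 + 10.3163*v^3 - 11.8839*v^2 + 2.9779*v - 3.656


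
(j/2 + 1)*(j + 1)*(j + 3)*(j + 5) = j^4/2 + 11*j^3/2 + 41*j^2/2 + 61*j/2 + 15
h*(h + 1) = h^2 + h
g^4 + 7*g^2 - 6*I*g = g*(g - 2*I)*(g - I)*(g + 3*I)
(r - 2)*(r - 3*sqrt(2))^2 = r^3 - 6*sqrt(2)*r^2 - 2*r^2 + 12*sqrt(2)*r + 18*r - 36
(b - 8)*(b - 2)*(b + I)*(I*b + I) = I*b^4 - b^3 - 9*I*b^3 + 9*b^2 + 6*I*b^2 - 6*b + 16*I*b - 16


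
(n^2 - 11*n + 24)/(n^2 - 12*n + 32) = (n - 3)/(n - 4)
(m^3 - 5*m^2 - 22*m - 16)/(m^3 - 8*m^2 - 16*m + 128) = (m^2 + 3*m + 2)/(m^2 - 16)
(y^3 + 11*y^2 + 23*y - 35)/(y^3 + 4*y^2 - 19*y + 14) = (y + 5)/(y - 2)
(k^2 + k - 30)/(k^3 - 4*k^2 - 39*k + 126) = (k - 5)/(k^2 - 10*k + 21)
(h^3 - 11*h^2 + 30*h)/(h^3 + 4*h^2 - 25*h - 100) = h*(h - 6)/(h^2 + 9*h + 20)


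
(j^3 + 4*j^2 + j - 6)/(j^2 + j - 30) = (j^3 + 4*j^2 + j - 6)/(j^2 + j - 30)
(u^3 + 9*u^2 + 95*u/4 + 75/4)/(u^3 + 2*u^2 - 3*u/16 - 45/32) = 8*(2*u^2 + 15*u + 25)/(16*u^2 + 8*u - 15)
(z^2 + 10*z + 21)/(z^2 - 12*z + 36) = (z^2 + 10*z + 21)/(z^2 - 12*z + 36)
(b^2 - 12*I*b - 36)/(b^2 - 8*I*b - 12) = (b - 6*I)/(b - 2*I)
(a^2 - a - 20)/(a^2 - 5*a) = (a + 4)/a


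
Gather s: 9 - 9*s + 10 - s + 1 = 20 - 10*s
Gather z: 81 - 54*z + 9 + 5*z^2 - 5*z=5*z^2 - 59*z + 90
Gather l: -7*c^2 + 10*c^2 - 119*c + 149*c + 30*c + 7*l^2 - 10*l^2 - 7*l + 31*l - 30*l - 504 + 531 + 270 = 3*c^2 + 60*c - 3*l^2 - 6*l + 297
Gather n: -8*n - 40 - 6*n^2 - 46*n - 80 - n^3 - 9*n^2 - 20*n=-n^3 - 15*n^2 - 74*n - 120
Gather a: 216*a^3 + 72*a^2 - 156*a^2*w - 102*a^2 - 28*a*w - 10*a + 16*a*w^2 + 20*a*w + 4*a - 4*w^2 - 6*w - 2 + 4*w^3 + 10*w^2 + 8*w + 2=216*a^3 + a^2*(-156*w - 30) + a*(16*w^2 - 8*w - 6) + 4*w^3 + 6*w^2 + 2*w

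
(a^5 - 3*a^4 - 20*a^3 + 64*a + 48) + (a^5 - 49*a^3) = 2*a^5 - 3*a^4 - 69*a^3 + 64*a + 48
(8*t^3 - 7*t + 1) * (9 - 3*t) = -24*t^4 + 72*t^3 + 21*t^2 - 66*t + 9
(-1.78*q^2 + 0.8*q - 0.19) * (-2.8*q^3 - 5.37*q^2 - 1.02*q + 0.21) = 4.984*q^5 + 7.3186*q^4 - 1.9484*q^3 - 0.1695*q^2 + 0.3618*q - 0.0399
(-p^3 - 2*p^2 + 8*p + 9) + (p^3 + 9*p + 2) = -2*p^2 + 17*p + 11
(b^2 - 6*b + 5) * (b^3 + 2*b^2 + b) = b^5 - 4*b^4 - 6*b^3 + 4*b^2 + 5*b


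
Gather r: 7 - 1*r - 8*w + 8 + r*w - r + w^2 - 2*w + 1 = r*(w - 2) + w^2 - 10*w + 16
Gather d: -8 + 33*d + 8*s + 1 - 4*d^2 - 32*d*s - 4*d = -4*d^2 + d*(29 - 32*s) + 8*s - 7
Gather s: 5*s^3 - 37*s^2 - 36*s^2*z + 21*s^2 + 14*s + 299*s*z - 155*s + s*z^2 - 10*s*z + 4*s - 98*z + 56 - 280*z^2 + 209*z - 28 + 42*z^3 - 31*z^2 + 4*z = 5*s^3 + s^2*(-36*z - 16) + s*(z^2 + 289*z - 137) + 42*z^3 - 311*z^2 + 115*z + 28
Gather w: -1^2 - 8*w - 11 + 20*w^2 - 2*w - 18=20*w^2 - 10*w - 30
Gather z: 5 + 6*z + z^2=z^2 + 6*z + 5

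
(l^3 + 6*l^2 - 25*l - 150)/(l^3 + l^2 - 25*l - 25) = (l + 6)/(l + 1)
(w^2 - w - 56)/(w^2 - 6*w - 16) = (w + 7)/(w + 2)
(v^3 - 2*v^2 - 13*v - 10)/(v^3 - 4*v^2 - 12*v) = (v^2 - 4*v - 5)/(v*(v - 6))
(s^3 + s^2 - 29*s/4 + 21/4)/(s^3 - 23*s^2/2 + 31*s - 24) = (2*s^2 + 5*s - 7)/(2*(s^2 - 10*s + 16))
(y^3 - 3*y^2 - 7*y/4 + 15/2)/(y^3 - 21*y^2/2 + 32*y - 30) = (y + 3/2)/(y - 6)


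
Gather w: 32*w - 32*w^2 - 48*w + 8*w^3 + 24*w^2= 8*w^3 - 8*w^2 - 16*w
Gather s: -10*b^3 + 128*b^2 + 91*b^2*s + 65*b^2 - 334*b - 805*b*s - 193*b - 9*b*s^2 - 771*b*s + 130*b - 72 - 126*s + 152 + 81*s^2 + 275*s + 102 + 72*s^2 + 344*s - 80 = -10*b^3 + 193*b^2 - 397*b + s^2*(153 - 9*b) + s*(91*b^2 - 1576*b + 493) + 102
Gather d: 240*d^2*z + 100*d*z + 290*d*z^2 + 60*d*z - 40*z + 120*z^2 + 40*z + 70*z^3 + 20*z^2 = 240*d^2*z + d*(290*z^2 + 160*z) + 70*z^3 + 140*z^2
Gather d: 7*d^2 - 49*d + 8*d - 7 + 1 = 7*d^2 - 41*d - 6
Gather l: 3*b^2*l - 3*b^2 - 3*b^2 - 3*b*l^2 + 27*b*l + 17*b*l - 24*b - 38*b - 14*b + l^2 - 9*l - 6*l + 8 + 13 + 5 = -6*b^2 - 76*b + l^2*(1 - 3*b) + l*(3*b^2 + 44*b - 15) + 26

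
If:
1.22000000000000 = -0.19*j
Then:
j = -6.42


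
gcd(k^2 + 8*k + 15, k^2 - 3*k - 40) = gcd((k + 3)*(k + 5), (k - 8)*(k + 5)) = k + 5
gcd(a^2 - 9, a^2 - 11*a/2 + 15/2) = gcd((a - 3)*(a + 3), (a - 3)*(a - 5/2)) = a - 3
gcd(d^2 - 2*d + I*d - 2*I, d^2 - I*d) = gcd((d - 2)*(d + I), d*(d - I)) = 1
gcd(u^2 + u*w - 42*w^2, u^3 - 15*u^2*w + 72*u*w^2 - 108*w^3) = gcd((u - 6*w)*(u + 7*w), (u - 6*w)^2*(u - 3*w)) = u - 6*w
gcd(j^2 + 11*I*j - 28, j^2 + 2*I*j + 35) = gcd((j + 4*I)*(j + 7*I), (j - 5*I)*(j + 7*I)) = j + 7*I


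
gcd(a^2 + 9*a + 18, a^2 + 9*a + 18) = a^2 + 9*a + 18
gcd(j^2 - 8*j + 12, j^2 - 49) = 1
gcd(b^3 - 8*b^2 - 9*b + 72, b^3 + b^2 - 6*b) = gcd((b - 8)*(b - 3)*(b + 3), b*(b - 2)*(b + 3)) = b + 3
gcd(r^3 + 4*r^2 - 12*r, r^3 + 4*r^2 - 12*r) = r^3 + 4*r^2 - 12*r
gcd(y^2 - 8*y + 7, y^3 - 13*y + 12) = y - 1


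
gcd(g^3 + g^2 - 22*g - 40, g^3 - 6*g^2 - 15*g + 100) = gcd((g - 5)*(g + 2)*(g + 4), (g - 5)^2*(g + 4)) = g^2 - g - 20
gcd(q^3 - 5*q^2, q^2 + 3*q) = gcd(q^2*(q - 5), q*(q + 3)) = q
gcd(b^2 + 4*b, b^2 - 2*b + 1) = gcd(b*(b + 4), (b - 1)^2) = 1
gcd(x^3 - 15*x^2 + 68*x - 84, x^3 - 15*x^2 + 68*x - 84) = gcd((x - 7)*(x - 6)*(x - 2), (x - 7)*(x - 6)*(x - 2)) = x^3 - 15*x^2 + 68*x - 84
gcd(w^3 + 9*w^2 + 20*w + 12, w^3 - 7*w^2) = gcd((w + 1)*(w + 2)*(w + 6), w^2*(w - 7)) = 1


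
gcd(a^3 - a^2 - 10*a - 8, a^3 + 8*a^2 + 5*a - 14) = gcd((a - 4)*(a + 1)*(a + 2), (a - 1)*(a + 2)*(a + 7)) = a + 2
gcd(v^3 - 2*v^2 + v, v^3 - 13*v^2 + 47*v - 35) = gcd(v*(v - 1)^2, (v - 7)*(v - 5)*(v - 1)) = v - 1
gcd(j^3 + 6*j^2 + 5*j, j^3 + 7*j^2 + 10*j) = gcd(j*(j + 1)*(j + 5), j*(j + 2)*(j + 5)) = j^2 + 5*j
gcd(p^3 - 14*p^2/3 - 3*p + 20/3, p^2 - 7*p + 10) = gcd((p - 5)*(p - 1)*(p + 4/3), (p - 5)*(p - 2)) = p - 5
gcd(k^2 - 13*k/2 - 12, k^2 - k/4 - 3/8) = 1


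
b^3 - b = b*(b - 1)*(b + 1)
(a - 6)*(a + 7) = a^2 + a - 42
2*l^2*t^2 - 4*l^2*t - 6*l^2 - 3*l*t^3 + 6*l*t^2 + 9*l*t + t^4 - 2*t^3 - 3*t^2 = (-2*l + t)*(-l + t)*(t - 3)*(t + 1)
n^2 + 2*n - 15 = (n - 3)*(n + 5)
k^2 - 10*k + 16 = (k - 8)*(k - 2)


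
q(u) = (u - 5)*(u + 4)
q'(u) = 2*u - 1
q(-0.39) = -19.46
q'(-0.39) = -1.78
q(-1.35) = -16.83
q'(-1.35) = -3.70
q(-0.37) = -19.49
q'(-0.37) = -1.74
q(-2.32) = -12.30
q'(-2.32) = -5.64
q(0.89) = -20.10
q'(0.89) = 0.78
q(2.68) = -15.50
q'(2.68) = 4.36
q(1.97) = -18.09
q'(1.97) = 2.94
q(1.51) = -19.23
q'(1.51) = 2.02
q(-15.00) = 220.00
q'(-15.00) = -31.00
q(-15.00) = 220.00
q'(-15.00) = -31.00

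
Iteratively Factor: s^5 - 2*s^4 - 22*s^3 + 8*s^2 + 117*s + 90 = (s + 1)*(s^4 - 3*s^3 - 19*s^2 + 27*s + 90) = (s - 5)*(s + 1)*(s^3 + 2*s^2 - 9*s - 18) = (s - 5)*(s + 1)*(s + 2)*(s^2 - 9) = (s - 5)*(s - 3)*(s + 1)*(s + 2)*(s + 3)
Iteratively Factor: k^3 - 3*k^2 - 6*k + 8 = (k + 2)*(k^2 - 5*k + 4) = (k - 1)*(k + 2)*(k - 4)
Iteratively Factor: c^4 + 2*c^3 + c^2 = (c + 1)*(c^3 + c^2) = c*(c + 1)*(c^2 + c) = c*(c + 1)^2*(c)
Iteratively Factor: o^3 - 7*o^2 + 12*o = (o - 3)*(o^2 - 4*o) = o*(o - 3)*(o - 4)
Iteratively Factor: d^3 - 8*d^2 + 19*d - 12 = (d - 4)*(d^2 - 4*d + 3) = (d - 4)*(d - 1)*(d - 3)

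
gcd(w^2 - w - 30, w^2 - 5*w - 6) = w - 6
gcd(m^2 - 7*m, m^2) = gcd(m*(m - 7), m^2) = m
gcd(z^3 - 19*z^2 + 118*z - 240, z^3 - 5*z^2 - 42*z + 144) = z - 8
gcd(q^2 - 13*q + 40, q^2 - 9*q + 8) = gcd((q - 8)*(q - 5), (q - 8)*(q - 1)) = q - 8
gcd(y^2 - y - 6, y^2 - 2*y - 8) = y + 2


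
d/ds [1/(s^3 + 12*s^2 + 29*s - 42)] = (-3*s^2 - 24*s - 29)/(s^3 + 12*s^2 + 29*s - 42)^2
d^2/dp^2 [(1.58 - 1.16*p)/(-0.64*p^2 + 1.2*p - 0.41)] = ((4.8064 - 4.4544*p)*(0.64*p^2 - 1.2*p + 0.41) + (1.16*p - 1.58)*(1.28*p - 1.2)*(2.56*p - 2.4))/(0.64*p^2 - 1.2*p + 0.41)^3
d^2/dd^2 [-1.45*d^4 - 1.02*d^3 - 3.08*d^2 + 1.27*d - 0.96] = -17.4*d^2 - 6.12*d - 6.16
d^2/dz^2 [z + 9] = 0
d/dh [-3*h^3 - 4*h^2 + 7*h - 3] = -9*h^2 - 8*h + 7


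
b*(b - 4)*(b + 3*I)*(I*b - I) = I*b^4 - 3*b^3 - 5*I*b^3 + 15*b^2 + 4*I*b^2 - 12*b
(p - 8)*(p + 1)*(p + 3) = p^3 - 4*p^2 - 29*p - 24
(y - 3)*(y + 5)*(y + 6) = y^3 + 8*y^2 - 3*y - 90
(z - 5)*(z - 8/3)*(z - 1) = z^3 - 26*z^2/3 + 21*z - 40/3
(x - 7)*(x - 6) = x^2 - 13*x + 42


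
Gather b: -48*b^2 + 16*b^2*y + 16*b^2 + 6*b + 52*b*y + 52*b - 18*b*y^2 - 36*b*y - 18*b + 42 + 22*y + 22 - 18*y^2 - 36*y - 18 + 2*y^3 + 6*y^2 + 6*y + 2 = b^2*(16*y - 32) + b*(-18*y^2 + 16*y + 40) + 2*y^3 - 12*y^2 - 8*y + 48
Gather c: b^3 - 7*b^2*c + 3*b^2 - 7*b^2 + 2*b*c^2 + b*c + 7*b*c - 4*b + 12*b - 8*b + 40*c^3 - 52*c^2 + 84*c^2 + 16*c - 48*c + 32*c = b^3 - 4*b^2 + 40*c^3 + c^2*(2*b + 32) + c*(-7*b^2 + 8*b)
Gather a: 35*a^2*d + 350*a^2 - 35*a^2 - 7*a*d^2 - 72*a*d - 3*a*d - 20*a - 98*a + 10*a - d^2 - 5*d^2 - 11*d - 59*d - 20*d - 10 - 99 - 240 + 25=a^2*(35*d + 315) + a*(-7*d^2 - 75*d - 108) - 6*d^2 - 90*d - 324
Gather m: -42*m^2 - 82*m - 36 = -42*m^2 - 82*m - 36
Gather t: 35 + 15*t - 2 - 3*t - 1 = 12*t + 32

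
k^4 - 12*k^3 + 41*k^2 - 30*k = k*(k - 6)*(k - 5)*(k - 1)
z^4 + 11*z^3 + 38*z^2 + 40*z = z*(z + 2)*(z + 4)*(z + 5)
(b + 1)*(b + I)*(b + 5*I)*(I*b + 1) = I*b^4 - 5*b^3 + I*b^3 - 5*b^2 + I*b^2 - 5*b + I*b - 5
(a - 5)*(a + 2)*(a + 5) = a^3 + 2*a^2 - 25*a - 50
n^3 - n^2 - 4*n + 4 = (n - 2)*(n - 1)*(n + 2)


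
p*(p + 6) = p^2 + 6*p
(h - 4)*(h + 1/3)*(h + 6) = h^3 + 7*h^2/3 - 70*h/3 - 8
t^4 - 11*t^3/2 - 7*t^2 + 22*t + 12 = (t - 6)*(t - 2)*(t + 1/2)*(t + 2)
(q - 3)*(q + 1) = q^2 - 2*q - 3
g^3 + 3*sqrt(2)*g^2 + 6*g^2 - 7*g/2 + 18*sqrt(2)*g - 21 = (g + 6)*(g - sqrt(2)/2)*(g + 7*sqrt(2)/2)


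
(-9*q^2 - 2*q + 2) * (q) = -9*q^3 - 2*q^2 + 2*q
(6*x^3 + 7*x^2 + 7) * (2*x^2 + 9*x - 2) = 12*x^5 + 68*x^4 + 51*x^3 + 63*x - 14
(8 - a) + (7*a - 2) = 6*a + 6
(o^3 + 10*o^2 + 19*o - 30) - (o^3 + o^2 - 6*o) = 9*o^2 + 25*o - 30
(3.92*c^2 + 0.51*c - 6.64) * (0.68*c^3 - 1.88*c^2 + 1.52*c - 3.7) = 2.6656*c^5 - 7.0228*c^4 + 0.4844*c^3 - 1.2456*c^2 - 11.9798*c + 24.568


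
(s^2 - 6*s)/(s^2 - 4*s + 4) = s*(s - 6)/(s^2 - 4*s + 4)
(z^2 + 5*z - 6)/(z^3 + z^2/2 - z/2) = 2*(z^2 + 5*z - 6)/(z*(2*z^2 + z - 1))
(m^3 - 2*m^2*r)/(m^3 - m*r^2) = m*(m - 2*r)/(m^2 - r^2)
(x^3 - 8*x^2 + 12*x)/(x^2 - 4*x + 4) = x*(x - 6)/(x - 2)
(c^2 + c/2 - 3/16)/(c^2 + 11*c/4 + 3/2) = (c - 1/4)/(c + 2)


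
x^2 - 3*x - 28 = (x - 7)*(x + 4)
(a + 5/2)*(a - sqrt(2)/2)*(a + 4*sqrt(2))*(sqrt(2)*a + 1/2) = sqrt(2)*a^4 + 5*sqrt(2)*a^3/2 + 15*a^3/2 - 9*sqrt(2)*a^2/4 + 75*a^2/4 - 45*sqrt(2)*a/8 - 2*a - 5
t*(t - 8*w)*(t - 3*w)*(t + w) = t^4 - 10*t^3*w + 13*t^2*w^2 + 24*t*w^3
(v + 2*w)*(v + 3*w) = v^2 + 5*v*w + 6*w^2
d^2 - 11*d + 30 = (d - 6)*(d - 5)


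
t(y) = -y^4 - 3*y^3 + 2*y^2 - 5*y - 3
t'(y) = -4*y^3 - 9*y^2 + 4*y - 5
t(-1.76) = 18.76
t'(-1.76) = -18.11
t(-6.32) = -729.60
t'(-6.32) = 619.98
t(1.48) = -20.54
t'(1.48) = -31.76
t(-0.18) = -2.02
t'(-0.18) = -5.99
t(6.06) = -1976.11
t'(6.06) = -1201.45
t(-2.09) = 24.49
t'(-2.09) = -16.16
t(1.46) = -19.92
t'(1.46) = -30.79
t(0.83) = -7.96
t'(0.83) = -10.17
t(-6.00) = -549.00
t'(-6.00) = 511.00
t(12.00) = -25695.00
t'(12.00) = -8165.00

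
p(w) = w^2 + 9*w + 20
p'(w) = 2*w + 9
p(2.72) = 51.88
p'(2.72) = 14.44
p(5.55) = 100.75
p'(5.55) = 20.10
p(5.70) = 103.79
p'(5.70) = 20.40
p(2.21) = 44.77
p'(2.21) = 13.42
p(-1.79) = 7.09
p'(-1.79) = 5.42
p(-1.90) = 6.51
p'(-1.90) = 5.20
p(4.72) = 84.76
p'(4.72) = 18.44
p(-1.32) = 9.86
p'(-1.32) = 6.36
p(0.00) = 20.00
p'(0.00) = 9.00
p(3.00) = 56.00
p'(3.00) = 15.00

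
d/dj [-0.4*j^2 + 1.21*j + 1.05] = 1.21 - 0.8*j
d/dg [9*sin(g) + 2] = 9*cos(g)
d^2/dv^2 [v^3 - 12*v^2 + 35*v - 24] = 6*v - 24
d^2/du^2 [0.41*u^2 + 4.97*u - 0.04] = 0.820000000000000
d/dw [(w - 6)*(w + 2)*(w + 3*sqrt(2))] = 3*w^2 - 8*w + 6*sqrt(2)*w - 12*sqrt(2) - 12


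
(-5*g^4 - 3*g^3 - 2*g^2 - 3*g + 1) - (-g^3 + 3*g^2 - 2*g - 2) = -5*g^4 - 2*g^3 - 5*g^2 - g + 3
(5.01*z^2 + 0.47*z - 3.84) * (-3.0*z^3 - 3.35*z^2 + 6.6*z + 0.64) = -15.03*z^5 - 18.1935*z^4 + 43.0115*z^3 + 19.1724*z^2 - 25.0432*z - 2.4576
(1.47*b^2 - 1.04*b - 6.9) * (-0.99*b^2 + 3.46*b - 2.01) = -1.4553*b^4 + 6.1158*b^3 + 0.277900000000001*b^2 - 21.7836*b + 13.869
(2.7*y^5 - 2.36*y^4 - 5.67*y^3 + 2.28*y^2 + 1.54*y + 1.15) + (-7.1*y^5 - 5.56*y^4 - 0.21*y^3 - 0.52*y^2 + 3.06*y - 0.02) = -4.4*y^5 - 7.92*y^4 - 5.88*y^3 + 1.76*y^2 + 4.6*y + 1.13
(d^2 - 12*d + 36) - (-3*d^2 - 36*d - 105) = 4*d^2 + 24*d + 141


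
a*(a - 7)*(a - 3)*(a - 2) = a^4 - 12*a^3 + 41*a^2 - 42*a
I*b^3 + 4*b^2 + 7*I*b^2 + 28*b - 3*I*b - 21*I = (b + 7)*(b - 3*I)*(I*b + 1)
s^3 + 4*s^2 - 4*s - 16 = (s - 2)*(s + 2)*(s + 4)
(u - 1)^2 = u^2 - 2*u + 1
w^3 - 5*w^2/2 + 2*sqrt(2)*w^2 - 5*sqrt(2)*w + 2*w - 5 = (w - 5/2)*(w + sqrt(2))^2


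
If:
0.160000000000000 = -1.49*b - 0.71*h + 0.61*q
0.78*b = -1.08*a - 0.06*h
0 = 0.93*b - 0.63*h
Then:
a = 0.0506983531373775 - 0.193287471336252*q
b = 0.240337711069418*q - 0.0630393996247655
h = 0.354784240150094*q - 0.0930581613508443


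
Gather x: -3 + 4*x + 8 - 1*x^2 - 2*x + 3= -x^2 + 2*x + 8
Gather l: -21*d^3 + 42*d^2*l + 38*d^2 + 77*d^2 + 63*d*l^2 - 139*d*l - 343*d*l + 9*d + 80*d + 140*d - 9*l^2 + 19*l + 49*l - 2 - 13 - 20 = -21*d^3 + 115*d^2 + 229*d + l^2*(63*d - 9) + l*(42*d^2 - 482*d + 68) - 35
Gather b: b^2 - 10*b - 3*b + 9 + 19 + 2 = b^2 - 13*b + 30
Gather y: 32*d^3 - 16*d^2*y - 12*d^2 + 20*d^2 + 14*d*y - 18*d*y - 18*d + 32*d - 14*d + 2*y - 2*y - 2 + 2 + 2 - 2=32*d^3 + 8*d^2 + y*(-16*d^2 - 4*d)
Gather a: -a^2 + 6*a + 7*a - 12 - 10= -a^2 + 13*a - 22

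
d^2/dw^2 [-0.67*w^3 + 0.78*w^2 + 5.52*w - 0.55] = 1.56 - 4.02*w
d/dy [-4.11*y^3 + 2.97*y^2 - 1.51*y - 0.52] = -12.33*y^2 + 5.94*y - 1.51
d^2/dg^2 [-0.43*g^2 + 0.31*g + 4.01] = -0.860000000000000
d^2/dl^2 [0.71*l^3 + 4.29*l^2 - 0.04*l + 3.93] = 4.26*l + 8.58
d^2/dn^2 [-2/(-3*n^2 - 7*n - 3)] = 4*(-9*n^2 - 21*n + (6*n + 7)^2 - 9)/(3*n^2 + 7*n + 3)^3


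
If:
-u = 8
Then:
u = -8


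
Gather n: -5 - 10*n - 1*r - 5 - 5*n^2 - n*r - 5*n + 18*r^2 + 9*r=-5*n^2 + n*(-r - 15) + 18*r^2 + 8*r - 10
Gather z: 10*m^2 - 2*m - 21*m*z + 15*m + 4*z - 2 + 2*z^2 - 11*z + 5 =10*m^2 + 13*m + 2*z^2 + z*(-21*m - 7) + 3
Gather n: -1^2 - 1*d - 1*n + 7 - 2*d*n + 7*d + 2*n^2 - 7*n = 6*d + 2*n^2 + n*(-2*d - 8) + 6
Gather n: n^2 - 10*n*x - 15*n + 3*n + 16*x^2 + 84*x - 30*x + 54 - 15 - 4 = n^2 + n*(-10*x - 12) + 16*x^2 + 54*x + 35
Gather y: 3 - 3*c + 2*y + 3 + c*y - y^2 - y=-3*c - y^2 + y*(c + 1) + 6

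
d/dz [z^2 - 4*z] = 2*z - 4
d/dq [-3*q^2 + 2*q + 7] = 2 - 6*q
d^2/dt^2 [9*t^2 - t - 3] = 18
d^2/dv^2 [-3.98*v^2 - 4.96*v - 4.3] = -7.96000000000000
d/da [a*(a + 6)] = 2*a + 6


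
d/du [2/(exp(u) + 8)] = -2*exp(u)/(exp(u) + 8)^2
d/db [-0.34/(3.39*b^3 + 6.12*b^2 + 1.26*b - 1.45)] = (3.4578*b^2 + 4.1616*b + 0.4284)/(3.39*b^3 + 6.12*b^2 + 1.26*b - 1.45)^2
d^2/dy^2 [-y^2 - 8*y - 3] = -2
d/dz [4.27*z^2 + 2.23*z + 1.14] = 8.54*z + 2.23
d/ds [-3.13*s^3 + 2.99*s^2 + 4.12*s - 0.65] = -9.39*s^2 + 5.98*s + 4.12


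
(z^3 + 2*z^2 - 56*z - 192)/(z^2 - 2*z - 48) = z + 4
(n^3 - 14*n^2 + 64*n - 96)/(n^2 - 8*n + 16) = n - 6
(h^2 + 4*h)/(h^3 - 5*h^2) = (h + 4)/(h*(h - 5))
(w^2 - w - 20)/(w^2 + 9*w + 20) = (w - 5)/(w + 5)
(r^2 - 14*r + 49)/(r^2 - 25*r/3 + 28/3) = 3*(r - 7)/(3*r - 4)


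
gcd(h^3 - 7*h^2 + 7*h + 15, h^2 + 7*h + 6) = h + 1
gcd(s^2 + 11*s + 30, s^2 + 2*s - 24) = s + 6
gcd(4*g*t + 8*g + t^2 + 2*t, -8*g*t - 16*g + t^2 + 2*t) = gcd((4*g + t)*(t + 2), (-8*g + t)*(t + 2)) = t + 2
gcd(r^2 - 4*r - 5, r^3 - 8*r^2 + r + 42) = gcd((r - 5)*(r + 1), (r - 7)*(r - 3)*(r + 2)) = 1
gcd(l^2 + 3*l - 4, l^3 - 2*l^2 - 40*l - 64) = l + 4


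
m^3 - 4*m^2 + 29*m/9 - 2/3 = (m - 3)*(m - 2/3)*(m - 1/3)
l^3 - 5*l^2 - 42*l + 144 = (l - 8)*(l - 3)*(l + 6)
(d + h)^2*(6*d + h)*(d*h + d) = 6*d^4*h + 6*d^4 + 13*d^3*h^2 + 13*d^3*h + 8*d^2*h^3 + 8*d^2*h^2 + d*h^4 + d*h^3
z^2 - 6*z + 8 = (z - 4)*(z - 2)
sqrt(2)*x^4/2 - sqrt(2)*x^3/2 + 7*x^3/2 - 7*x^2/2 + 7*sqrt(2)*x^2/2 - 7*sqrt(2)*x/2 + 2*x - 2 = (x - 1)*(x + sqrt(2)/2)*(x + 2*sqrt(2))*(sqrt(2)*x/2 + 1)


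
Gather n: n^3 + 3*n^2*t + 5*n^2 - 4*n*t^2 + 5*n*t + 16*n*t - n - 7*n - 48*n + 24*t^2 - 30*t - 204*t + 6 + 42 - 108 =n^3 + n^2*(3*t + 5) + n*(-4*t^2 + 21*t - 56) + 24*t^2 - 234*t - 60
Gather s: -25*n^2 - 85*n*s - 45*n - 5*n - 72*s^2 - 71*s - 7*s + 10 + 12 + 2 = -25*n^2 - 50*n - 72*s^2 + s*(-85*n - 78) + 24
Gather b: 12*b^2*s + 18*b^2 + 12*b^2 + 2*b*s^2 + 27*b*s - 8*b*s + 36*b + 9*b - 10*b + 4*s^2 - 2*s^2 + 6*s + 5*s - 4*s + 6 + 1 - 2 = b^2*(12*s + 30) + b*(2*s^2 + 19*s + 35) + 2*s^2 + 7*s + 5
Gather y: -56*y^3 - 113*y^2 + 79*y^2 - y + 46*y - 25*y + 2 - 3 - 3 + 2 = -56*y^3 - 34*y^2 + 20*y - 2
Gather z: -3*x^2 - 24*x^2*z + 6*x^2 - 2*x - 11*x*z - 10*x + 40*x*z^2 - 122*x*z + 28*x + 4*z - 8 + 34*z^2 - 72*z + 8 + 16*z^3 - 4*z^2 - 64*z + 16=3*x^2 + 16*x + 16*z^3 + z^2*(40*x + 30) + z*(-24*x^2 - 133*x - 132) + 16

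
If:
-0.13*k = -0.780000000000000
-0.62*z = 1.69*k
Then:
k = 6.00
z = -16.35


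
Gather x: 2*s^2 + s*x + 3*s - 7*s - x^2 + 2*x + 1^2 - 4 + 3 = 2*s^2 - 4*s - x^2 + x*(s + 2)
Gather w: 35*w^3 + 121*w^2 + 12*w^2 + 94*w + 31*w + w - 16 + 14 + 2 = 35*w^3 + 133*w^2 + 126*w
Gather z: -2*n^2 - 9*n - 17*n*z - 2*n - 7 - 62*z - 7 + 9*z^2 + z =-2*n^2 - 11*n + 9*z^2 + z*(-17*n - 61) - 14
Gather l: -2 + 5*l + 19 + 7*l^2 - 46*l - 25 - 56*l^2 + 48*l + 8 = -49*l^2 + 7*l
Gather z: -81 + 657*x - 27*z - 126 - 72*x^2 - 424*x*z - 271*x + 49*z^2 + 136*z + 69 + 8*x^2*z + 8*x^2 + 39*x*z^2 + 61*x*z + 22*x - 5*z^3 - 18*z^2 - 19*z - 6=-64*x^2 + 408*x - 5*z^3 + z^2*(39*x + 31) + z*(8*x^2 - 363*x + 90) - 144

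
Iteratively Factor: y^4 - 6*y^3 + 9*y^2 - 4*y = (y - 1)*(y^3 - 5*y^2 + 4*y) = (y - 1)^2*(y^2 - 4*y) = y*(y - 1)^2*(y - 4)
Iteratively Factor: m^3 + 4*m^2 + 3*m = (m + 1)*(m^2 + 3*m) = m*(m + 1)*(m + 3)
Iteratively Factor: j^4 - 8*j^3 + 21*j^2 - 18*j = (j - 2)*(j^3 - 6*j^2 + 9*j) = (j - 3)*(j - 2)*(j^2 - 3*j) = j*(j - 3)*(j - 2)*(j - 3)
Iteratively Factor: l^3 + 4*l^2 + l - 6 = (l + 3)*(l^2 + l - 2) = (l + 2)*(l + 3)*(l - 1)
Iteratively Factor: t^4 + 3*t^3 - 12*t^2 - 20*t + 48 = (t - 2)*(t^3 + 5*t^2 - 2*t - 24) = (t - 2)^2*(t^2 + 7*t + 12) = (t - 2)^2*(t + 4)*(t + 3)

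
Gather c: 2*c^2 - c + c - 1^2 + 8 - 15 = 2*c^2 - 8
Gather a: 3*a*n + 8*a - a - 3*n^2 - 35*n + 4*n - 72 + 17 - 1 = a*(3*n + 7) - 3*n^2 - 31*n - 56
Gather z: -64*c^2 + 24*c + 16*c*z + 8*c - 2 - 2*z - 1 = -64*c^2 + 32*c + z*(16*c - 2) - 3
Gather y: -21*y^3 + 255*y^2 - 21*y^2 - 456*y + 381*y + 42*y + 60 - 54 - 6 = -21*y^3 + 234*y^2 - 33*y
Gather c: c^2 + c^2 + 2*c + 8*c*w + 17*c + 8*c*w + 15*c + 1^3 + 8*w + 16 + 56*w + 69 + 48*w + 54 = 2*c^2 + c*(16*w + 34) + 112*w + 140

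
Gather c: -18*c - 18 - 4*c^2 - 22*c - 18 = -4*c^2 - 40*c - 36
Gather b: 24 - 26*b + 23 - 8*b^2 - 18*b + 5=-8*b^2 - 44*b + 52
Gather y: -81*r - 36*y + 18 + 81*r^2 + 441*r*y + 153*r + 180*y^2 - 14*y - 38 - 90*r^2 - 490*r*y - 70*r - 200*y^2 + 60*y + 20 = -9*r^2 + 2*r - 20*y^2 + y*(10 - 49*r)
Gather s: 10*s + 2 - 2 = 10*s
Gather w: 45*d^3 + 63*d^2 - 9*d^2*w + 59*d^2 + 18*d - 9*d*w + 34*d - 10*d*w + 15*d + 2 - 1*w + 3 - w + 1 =45*d^3 + 122*d^2 + 67*d + w*(-9*d^2 - 19*d - 2) + 6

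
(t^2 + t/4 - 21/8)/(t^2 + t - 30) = (t^2 + t/4 - 21/8)/(t^2 + t - 30)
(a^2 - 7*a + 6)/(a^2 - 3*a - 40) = (-a^2 + 7*a - 6)/(-a^2 + 3*a + 40)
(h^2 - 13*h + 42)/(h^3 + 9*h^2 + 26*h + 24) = (h^2 - 13*h + 42)/(h^3 + 9*h^2 + 26*h + 24)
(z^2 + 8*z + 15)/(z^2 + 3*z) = (z + 5)/z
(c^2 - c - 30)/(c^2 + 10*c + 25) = (c - 6)/(c + 5)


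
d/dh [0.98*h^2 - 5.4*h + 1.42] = 1.96*h - 5.4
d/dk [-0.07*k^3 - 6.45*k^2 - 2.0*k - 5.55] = -0.21*k^2 - 12.9*k - 2.0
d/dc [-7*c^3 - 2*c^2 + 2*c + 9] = -21*c^2 - 4*c + 2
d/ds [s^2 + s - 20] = 2*s + 1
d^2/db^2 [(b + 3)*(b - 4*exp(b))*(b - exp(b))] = -5*b^2*exp(b) + 16*b*exp(2*b) - 35*b*exp(b) + 6*b + 64*exp(2*b) - 40*exp(b) + 6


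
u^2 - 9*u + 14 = (u - 7)*(u - 2)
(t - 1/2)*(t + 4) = t^2 + 7*t/2 - 2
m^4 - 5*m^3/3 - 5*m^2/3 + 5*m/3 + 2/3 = (m - 2)*(m - 1)*(m + 1/3)*(m + 1)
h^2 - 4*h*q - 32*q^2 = (h - 8*q)*(h + 4*q)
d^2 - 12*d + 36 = (d - 6)^2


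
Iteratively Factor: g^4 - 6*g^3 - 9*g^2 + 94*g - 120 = (g - 5)*(g^3 - g^2 - 14*g + 24) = (g - 5)*(g - 2)*(g^2 + g - 12) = (g - 5)*(g - 2)*(g + 4)*(g - 3)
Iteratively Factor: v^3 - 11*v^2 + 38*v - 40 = (v - 4)*(v^2 - 7*v + 10) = (v - 4)*(v - 2)*(v - 5)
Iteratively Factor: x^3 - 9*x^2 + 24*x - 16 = (x - 4)*(x^2 - 5*x + 4) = (x - 4)^2*(x - 1)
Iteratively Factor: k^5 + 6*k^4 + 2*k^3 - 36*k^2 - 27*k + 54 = (k + 3)*(k^4 + 3*k^3 - 7*k^2 - 15*k + 18) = (k + 3)^2*(k^3 - 7*k + 6) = (k + 3)^3*(k^2 - 3*k + 2) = (k - 1)*(k + 3)^3*(k - 2)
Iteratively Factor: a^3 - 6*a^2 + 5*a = (a - 5)*(a^2 - a) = a*(a - 5)*(a - 1)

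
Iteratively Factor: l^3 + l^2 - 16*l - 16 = (l + 1)*(l^2 - 16) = (l - 4)*(l + 1)*(l + 4)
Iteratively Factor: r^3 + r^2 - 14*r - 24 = (r + 2)*(r^2 - r - 12) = (r - 4)*(r + 2)*(r + 3)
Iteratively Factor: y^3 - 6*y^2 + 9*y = (y - 3)*(y^2 - 3*y) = y*(y - 3)*(y - 3)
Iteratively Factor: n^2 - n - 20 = (n + 4)*(n - 5)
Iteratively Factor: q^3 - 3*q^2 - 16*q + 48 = (q + 4)*(q^2 - 7*q + 12) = (q - 3)*(q + 4)*(q - 4)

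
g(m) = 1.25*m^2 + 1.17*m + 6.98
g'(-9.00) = -21.33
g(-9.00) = 97.70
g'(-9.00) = -21.33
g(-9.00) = 97.70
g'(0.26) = 1.82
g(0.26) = 7.37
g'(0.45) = 2.30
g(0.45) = 7.76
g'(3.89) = 10.90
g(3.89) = 30.45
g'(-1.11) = -1.60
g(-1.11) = 7.22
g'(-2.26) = -4.48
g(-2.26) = 10.72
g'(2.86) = 8.32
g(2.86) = 20.55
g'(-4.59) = -10.30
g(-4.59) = 27.94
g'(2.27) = 6.84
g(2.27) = 16.08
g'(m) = 2.5*m + 1.17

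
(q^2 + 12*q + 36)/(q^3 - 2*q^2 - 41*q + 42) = (q + 6)/(q^2 - 8*q + 7)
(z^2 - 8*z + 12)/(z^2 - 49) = (z^2 - 8*z + 12)/(z^2 - 49)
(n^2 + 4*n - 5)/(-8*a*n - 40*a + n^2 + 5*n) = (1 - n)/(8*a - n)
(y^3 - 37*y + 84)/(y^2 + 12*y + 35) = (y^2 - 7*y + 12)/(y + 5)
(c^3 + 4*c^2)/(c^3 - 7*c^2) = (c + 4)/(c - 7)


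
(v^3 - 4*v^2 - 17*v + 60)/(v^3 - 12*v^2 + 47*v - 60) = (v + 4)/(v - 4)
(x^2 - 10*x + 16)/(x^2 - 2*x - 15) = (-x^2 + 10*x - 16)/(-x^2 + 2*x + 15)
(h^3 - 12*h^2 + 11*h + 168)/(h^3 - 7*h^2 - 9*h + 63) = (h - 8)/(h - 3)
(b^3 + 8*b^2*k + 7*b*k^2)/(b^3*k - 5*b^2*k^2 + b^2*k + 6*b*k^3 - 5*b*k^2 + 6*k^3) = b*(b^2 + 8*b*k + 7*k^2)/(k*(b^3 - 5*b^2*k + b^2 + 6*b*k^2 - 5*b*k + 6*k^2))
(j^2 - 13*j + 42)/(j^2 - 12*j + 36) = (j - 7)/(j - 6)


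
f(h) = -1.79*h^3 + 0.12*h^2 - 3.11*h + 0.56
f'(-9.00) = -440.24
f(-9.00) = 1343.18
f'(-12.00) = -779.27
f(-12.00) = 3148.28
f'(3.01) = -51.04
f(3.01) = -56.53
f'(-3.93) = -86.99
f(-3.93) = 123.29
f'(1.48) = -14.52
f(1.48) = -9.58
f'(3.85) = -81.78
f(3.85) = -111.78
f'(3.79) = -79.34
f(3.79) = -106.95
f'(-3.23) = -59.91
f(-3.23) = 72.18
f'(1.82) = -20.46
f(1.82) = -15.49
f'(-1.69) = -18.85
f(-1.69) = 14.80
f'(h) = -5.37*h^2 + 0.24*h - 3.11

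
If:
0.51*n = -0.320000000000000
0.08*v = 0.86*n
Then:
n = -0.63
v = -6.75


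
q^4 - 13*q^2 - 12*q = q*(q - 4)*(q + 1)*(q + 3)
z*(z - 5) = z^2 - 5*z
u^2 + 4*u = u*(u + 4)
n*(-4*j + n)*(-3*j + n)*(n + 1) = 12*j^2*n^2 + 12*j^2*n - 7*j*n^3 - 7*j*n^2 + n^4 + n^3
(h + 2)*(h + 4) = h^2 + 6*h + 8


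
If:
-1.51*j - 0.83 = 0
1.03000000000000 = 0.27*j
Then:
No Solution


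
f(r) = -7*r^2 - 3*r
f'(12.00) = -171.00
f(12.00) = -1044.00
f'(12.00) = -171.00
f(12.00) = -1044.00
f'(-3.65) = 48.10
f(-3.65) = -82.31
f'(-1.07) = 11.98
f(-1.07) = -4.80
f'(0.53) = -10.42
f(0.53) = -3.56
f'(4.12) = -60.68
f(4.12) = -131.18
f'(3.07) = -45.98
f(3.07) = -75.18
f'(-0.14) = -1.04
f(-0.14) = 0.28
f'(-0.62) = 5.68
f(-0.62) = -0.83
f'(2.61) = -39.54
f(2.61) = -55.51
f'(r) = -14*r - 3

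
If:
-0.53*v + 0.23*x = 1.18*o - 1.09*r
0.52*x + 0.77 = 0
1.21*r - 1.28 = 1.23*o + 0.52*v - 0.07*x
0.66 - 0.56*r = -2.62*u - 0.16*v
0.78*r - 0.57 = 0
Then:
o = -13.10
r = 0.73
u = -1.93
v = 30.03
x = -1.48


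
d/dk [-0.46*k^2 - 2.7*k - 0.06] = -0.92*k - 2.7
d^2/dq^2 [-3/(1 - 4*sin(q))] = 12*(-4*sin(q)^2 - sin(q) + 8)/(4*sin(q) - 1)^3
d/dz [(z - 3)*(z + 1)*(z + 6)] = 3*z^2 + 8*z - 15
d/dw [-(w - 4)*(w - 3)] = 7 - 2*w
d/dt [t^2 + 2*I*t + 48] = 2*t + 2*I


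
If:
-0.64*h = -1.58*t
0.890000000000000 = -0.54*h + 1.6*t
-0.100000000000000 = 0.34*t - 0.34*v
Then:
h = 8.23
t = 3.33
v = 3.63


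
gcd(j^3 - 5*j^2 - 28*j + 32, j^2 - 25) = 1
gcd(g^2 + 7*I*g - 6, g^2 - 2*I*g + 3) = g + I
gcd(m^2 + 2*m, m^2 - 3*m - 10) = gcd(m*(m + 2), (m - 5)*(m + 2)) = m + 2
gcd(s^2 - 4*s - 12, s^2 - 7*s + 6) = s - 6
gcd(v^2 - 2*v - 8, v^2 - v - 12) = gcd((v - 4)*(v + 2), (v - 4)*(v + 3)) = v - 4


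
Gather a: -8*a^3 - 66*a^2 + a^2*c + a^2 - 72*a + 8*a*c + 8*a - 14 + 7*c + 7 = -8*a^3 + a^2*(c - 65) + a*(8*c - 64) + 7*c - 7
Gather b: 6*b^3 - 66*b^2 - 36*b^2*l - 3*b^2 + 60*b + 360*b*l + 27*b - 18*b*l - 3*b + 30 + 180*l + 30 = 6*b^3 + b^2*(-36*l - 69) + b*(342*l + 84) + 180*l + 60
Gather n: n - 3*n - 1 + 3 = 2 - 2*n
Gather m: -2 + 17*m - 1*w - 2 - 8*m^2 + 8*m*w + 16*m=-8*m^2 + m*(8*w + 33) - w - 4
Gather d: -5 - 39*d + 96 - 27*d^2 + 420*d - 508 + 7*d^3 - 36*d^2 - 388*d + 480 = 7*d^3 - 63*d^2 - 7*d + 63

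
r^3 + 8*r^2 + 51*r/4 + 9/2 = (r + 1/2)*(r + 3/2)*(r + 6)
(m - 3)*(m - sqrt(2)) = m^2 - 3*m - sqrt(2)*m + 3*sqrt(2)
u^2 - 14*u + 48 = (u - 8)*(u - 6)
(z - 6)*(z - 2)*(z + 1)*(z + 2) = z^4 - 5*z^3 - 10*z^2 + 20*z + 24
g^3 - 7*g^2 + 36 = (g - 6)*(g - 3)*(g + 2)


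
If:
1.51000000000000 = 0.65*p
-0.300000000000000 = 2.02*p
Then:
No Solution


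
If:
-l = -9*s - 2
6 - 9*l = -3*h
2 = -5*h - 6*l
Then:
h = -6/7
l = 8/21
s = -34/189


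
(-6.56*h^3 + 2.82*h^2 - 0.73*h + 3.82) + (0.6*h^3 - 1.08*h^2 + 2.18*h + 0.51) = -5.96*h^3 + 1.74*h^2 + 1.45*h + 4.33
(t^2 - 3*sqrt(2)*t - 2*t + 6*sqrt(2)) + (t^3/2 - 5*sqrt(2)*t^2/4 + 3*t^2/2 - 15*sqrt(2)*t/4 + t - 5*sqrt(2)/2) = t^3/2 - 5*sqrt(2)*t^2/4 + 5*t^2/2 - 27*sqrt(2)*t/4 - t + 7*sqrt(2)/2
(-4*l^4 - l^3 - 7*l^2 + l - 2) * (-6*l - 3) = 24*l^5 + 18*l^4 + 45*l^3 + 15*l^2 + 9*l + 6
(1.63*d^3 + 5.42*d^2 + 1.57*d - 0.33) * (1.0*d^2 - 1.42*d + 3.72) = 1.63*d^5 + 3.1054*d^4 - 0.0627999999999993*d^3 + 17.603*d^2 + 6.309*d - 1.2276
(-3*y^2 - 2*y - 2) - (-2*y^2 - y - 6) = -y^2 - y + 4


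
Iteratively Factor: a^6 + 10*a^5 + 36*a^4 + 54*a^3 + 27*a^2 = (a + 3)*(a^5 + 7*a^4 + 15*a^3 + 9*a^2) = (a + 3)^2*(a^4 + 4*a^3 + 3*a^2) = a*(a + 3)^2*(a^3 + 4*a^2 + 3*a) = a^2*(a + 3)^2*(a^2 + 4*a + 3) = a^2*(a + 1)*(a + 3)^2*(a + 3)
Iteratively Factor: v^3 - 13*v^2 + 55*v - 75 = (v - 3)*(v^2 - 10*v + 25) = (v - 5)*(v - 3)*(v - 5)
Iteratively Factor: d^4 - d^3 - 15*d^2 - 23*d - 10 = (d + 1)*(d^3 - 2*d^2 - 13*d - 10) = (d + 1)^2*(d^2 - 3*d - 10) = (d + 1)^2*(d + 2)*(d - 5)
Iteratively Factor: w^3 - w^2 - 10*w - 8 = (w + 2)*(w^2 - 3*w - 4) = (w - 4)*(w + 2)*(w + 1)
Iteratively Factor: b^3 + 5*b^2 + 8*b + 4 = (b + 2)*(b^2 + 3*b + 2) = (b + 2)^2*(b + 1)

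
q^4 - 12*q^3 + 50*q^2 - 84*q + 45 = (q - 5)*(q - 3)^2*(q - 1)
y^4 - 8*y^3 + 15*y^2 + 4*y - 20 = (y - 5)*(y - 2)^2*(y + 1)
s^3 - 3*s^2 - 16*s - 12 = (s - 6)*(s + 1)*(s + 2)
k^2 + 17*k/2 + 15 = (k + 5/2)*(k + 6)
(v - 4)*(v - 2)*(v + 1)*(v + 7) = v^4 + 2*v^3 - 33*v^2 + 22*v + 56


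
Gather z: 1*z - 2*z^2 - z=-2*z^2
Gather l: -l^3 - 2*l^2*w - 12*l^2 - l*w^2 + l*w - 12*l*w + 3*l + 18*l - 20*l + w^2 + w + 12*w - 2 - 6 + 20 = -l^3 + l^2*(-2*w - 12) + l*(-w^2 - 11*w + 1) + w^2 + 13*w + 12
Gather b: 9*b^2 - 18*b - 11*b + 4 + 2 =9*b^2 - 29*b + 6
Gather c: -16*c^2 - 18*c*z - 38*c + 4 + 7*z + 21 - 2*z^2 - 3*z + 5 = -16*c^2 + c*(-18*z - 38) - 2*z^2 + 4*z + 30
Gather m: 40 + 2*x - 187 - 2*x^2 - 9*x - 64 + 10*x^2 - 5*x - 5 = 8*x^2 - 12*x - 216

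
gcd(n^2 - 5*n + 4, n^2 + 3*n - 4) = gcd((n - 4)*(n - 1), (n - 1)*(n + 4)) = n - 1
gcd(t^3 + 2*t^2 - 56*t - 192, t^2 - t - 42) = t + 6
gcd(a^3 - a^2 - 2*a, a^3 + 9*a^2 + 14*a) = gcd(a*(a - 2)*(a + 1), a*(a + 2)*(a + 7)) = a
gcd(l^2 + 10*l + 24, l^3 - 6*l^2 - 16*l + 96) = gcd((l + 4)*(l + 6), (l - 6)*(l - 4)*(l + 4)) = l + 4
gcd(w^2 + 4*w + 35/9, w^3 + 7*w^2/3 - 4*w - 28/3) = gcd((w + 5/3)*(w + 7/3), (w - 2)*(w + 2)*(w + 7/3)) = w + 7/3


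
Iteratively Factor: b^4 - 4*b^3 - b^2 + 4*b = (b - 4)*(b^3 - b) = b*(b - 4)*(b^2 - 1) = b*(b - 4)*(b + 1)*(b - 1)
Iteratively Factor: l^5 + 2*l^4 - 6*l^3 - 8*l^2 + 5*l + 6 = (l - 1)*(l^4 + 3*l^3 - 3*l^2 - 11*l - 6) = (l - 2)*(l - 1)*(l^3 + 5*l^2 + 7*l + 3) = (l - 2)*(l - 1)*(l + 1)*(l^2 + 4*l + 3) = (l - 2)*(l - 1)*(l + 1)*(l + 3)*(l + 1)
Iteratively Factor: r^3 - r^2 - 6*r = (r - 3)*(r^2 + 2*r) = (r - 3)*(r + 2)*(r)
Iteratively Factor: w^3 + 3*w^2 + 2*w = (w + 1)*(w^2 + 2*w) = w*(w + 1)*(w + 2)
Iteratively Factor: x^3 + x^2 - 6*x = (x + 3)*(x^2 - 2*x) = (x - 2)*(x + 3)*(x)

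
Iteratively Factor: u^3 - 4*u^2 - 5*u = (u + 1)*(u^2 - 5*u) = (u - 5)*(u + 1)*(u)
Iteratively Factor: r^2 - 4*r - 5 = (r - 5)*(r + 1)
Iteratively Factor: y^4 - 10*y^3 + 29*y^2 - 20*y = (y - 1)*(y^3 - 9*y^2 + 20*y) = (y - 4)*(y - 1)*(y^2 - 5*y) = (y - 5)*(y - 4)*(y - 1)*(y)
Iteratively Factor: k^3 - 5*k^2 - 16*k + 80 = (k - 5)*(k^2 - 16) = (k - 5)*(k + 4)*(k - 4)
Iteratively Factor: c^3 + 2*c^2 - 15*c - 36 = (c + 3)*(c^2 - c - 12) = (c + 3)^2*(c - 4)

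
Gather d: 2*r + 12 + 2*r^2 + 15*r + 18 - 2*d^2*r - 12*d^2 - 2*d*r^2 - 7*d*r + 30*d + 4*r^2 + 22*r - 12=d^2*(-2*r - 12) + d*(-2*r^2 - 7*r + 30) + 6*r^2 + 39*r + 18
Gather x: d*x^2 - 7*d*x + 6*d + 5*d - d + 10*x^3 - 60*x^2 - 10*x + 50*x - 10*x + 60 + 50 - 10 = 10*d + 10*x^3 + x^2*(d - 60) + x*(30 - 7*d) + 100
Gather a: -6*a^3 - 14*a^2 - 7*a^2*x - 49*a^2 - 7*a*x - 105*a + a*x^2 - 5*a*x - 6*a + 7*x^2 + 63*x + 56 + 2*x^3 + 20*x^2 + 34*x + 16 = -6*a^3 + a^2*(-7*x - 63) + a*(x^2 - 12*x - 111) + 2*x^3 + 27*x^2 + 97*x + 72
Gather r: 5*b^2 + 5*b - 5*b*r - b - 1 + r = 5*b^2 + 4*b + r*(1 - 5*b) - 1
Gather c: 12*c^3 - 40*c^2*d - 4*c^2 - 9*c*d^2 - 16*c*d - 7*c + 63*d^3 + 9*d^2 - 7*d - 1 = 12*c^3 + c^2*(-40*d - 4) + c*(-9*d^2 - 16*d - 7) + 63*d^3 + 9*d^2 - 7*d - 1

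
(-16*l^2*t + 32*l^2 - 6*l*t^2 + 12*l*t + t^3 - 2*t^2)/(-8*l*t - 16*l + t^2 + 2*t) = (2*l*t - 4*l + t^2 - 2*t)/(t + 2)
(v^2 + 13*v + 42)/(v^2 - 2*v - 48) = (v + 7)/(v - 8)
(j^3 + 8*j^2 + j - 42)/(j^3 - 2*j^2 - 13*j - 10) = (-j^3 - 8*j^2 - j + 42)/(-j^3 + 2*j^2 + 13*j + 10)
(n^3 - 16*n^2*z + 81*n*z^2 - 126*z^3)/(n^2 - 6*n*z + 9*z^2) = (-n^2 + 13*n*z - 42*z^2)/(-n + 3*z)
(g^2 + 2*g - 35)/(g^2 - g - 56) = (g - 5)/(g - 8)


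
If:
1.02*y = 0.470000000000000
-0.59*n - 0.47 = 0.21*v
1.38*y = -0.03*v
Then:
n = 6.75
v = -21.20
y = 0.46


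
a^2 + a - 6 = (a - 2)*(a + 3)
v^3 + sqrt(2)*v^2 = v^2*(v + sqrt(2))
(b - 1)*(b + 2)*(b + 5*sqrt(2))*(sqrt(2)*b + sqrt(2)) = sqrt(2)*b^4 + 2*sqrt(2)*b^3 + 10*b^3 - sqrt(2)*b^2 + 20*b^2 - 10*b - 2*sqrt(2)*b - 20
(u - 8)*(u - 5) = u^2 - 13*u + 40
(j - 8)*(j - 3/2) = j^2 - 19*j/2 + 12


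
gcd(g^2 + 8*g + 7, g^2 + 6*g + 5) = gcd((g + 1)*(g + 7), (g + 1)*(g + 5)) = g + 1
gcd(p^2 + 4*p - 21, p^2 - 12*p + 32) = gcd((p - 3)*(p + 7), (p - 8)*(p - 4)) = 1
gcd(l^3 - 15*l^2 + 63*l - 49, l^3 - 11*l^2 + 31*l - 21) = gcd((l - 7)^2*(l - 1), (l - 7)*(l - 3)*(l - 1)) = l^2 - 8*l + 7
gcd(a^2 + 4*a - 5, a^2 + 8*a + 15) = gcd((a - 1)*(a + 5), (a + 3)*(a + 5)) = a + 5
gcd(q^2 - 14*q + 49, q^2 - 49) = q - 7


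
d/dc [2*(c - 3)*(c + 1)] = 4*c - 4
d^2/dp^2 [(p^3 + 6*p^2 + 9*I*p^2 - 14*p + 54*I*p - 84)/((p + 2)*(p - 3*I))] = (p^3*(-116 + 96*I) + p^2*(-936 + 144*I) + p*(-3168 + 1008*I) - 1392 + 1968*I)/(p^6 + p^5*(6 - 9*I) + p^4*(-15 - 54*I) + p^3*(-154 - 81*I) + p^2*(-324 + 90*I) + p*(-216 + 324*I) + 216*I)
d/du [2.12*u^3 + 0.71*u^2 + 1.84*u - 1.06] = 6.36*u^2 + 1.42*u + 1.84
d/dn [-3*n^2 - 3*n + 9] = -6*n - 3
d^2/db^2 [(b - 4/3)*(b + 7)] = 2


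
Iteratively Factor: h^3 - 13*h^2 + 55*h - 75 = (h - 5)*(h^2 - 8*h + 15) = (h - 5)*(h - 3)*(h - 5)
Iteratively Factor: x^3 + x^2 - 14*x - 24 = (x - 4)*(x^2 + 5*x + 6) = (x - 4)*(x + 3)*(x + 2)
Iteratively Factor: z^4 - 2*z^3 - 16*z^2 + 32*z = (z)*(z^3 - 2*z^2 - 16*z + 32) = z*(z - 4)*(z^2 + 2*z - 8) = z*(z - 4)*(z - 2)*(z + 4)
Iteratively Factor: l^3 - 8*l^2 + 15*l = (l - 5)*(l^2 - 3*l) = (l - 5)*(l - 3)*(l)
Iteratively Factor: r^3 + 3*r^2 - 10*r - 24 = (r - 3)*(r^2 + 6*r + 8) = (r - 3)*(r + 4)*(r + 2)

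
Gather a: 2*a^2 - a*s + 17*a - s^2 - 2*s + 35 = 2*a^2 + a*(17 - s) - s^2 - 2*s + 35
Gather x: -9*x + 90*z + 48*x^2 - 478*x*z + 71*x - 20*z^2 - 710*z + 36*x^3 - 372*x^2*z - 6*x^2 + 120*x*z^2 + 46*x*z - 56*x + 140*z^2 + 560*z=36*x^3 + x^2*(42 - 372*z) + x*(120*z^2 - 432*z + 6) + 120*z^2 - 60*z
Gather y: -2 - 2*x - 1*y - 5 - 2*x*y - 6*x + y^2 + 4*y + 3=-8*x + y^2 + y*(3 - 2*x) - 4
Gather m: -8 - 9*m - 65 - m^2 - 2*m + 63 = -m^2 - 11*m - 10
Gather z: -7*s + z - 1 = -7*s + z - 1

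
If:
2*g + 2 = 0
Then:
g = -1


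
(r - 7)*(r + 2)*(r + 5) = r^3 - 39*r - 70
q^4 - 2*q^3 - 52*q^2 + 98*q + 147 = (q - 7)*(q - 3)*(q + 1)*(q + 7)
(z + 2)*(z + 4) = z^2 + 6*z + 8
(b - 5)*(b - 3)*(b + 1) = b^3 - 7*b^2 + 7*b + 15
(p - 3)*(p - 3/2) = p^2 - 9*p/2 + 9/2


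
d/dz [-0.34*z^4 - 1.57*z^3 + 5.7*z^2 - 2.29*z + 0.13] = -1.36*z^3 - 4.71*z^2 + 11.4*z - 2.29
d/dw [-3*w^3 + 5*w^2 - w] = -9*w^2 + 10*w - 1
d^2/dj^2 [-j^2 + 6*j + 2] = -2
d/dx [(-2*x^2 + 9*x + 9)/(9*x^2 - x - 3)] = (-79*x^2 - 150*x - 18)/(81*x^4 - 18*x^3 - 53*x^2 + 6*x + 9)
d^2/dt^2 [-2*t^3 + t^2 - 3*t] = 2 - 12*t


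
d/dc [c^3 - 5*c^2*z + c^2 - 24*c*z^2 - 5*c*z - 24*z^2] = 3*c^2 - 10*c*z + 2*c - 24*z^2 - 5*z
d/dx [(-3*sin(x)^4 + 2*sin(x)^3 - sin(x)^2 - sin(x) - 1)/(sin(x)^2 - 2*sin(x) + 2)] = (-6*sin(x)^5 + 20*sin(x)^4 - 32*sin(x)^3 + 15*sin(x)^2 - 2*sin(x) - 4)*cos(x)/(sin(x)^2 - 2*sin(x) + 2)^2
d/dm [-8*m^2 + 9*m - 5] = 9 - 16*m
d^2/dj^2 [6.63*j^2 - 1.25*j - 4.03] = 13.2600000000000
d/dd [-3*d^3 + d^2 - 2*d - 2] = -9*d^2 + 2*d - 2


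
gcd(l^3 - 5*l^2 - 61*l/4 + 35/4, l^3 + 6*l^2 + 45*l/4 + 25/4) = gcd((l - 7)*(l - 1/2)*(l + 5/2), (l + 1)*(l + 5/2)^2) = l + 5/2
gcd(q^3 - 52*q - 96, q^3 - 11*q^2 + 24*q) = q - 8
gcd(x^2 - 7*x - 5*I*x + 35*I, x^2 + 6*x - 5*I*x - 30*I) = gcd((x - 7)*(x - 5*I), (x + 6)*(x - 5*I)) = x - 5*I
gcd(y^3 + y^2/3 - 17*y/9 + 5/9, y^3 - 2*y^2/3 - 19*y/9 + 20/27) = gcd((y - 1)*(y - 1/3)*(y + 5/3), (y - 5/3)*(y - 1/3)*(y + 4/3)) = y - 1/3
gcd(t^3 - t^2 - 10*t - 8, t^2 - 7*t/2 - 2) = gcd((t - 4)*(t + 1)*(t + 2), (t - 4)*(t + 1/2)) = t - 4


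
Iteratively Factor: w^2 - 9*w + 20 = (w - 4)*(w - 5)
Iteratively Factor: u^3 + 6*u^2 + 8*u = (u + 4)*(u^2 + 2*u) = (u + 2)*(u + 4)*(u)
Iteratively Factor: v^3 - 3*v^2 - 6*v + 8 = (v - 1)*(v^2 - 2*v - 8) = (v - 4)*(v - 1)*(v + 2)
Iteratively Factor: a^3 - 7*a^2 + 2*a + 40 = (a + 2)*(a^2 - 9*a + 20) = (a - 5)*(a + 2)*(a - 4)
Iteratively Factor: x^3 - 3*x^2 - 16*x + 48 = (x - 4)*(x^2 + x - 12) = (x - 4)*(x - 3)*(x + 4)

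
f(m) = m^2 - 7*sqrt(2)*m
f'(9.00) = 8.10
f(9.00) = -8.10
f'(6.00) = 2.10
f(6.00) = -23.40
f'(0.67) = -8.56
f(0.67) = -6.18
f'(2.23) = -5.44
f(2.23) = -17.10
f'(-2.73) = -15.36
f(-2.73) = 34.48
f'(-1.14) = -12.18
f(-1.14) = 12.59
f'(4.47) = -0.96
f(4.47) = -24.27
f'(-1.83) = -13.56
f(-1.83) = 21.46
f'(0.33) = -9.24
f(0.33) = -3.16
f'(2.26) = -5.38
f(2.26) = -17.27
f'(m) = 2*m - 7*sqrt(2)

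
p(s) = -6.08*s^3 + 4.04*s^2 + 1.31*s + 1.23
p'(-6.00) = -703.81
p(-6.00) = 1452.09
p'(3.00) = -138.61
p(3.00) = -122.64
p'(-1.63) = -60.32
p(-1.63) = 36.16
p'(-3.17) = -207.60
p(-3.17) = 231.35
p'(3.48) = -191.47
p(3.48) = -201.52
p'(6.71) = -765.71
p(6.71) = -1644.92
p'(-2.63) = -146.10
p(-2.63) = 136.33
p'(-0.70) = -13.28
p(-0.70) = 4.38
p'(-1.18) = -33.62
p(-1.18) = 15.30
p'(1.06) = -10.62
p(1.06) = -0.08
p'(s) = -18.24*s^2 + 8.08*s + 1.31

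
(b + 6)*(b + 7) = b^2 + 13*b + 42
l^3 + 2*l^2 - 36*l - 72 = (l - 6)*(l + 2)*(l + 6)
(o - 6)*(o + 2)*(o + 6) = o^3 + 2*o^2 - 36*o - 72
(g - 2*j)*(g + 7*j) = g^2 + 5*g*j - 14*j^2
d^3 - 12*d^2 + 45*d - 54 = (d - 6)*(d - 3)^2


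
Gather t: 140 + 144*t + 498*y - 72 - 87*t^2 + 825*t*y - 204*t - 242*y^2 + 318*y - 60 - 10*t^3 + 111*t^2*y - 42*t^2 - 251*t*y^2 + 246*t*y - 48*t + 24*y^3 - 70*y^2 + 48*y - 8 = -10*t^3 + t^2*(111*y - 129) + t*(-251*y^2 + 1071*y - 108) + 24*y^3 - 312*y^2 + 864*y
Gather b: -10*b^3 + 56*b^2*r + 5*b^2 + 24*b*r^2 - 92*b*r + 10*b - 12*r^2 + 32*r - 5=-10*b^3 + b^2*(56*r + 5) + b*(24*r^2 - 92*r + 10) - 12*r^2 + 32*r - 5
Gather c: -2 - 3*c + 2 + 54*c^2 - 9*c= 54*c^2 - 12*c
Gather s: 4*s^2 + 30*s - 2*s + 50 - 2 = 4*s^2 + 28*s + 48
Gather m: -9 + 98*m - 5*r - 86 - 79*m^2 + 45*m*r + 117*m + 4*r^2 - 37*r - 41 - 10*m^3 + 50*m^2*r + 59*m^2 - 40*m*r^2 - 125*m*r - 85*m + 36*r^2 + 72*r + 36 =-10*m^3 + m^2*(50*r - 20) + m*(-40*r^2 - 80*r + 130) + 40*r^2 + 30*r - 100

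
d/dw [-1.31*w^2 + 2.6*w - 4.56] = 2.6 - 2.62*w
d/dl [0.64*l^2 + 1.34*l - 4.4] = 1.28*l + 1.34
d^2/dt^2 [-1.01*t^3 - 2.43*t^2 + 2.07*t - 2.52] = -6.06*t - 4.86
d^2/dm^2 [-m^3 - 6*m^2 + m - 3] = -6*m - 12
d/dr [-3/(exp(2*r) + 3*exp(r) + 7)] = (6*exp(r) + 9)*exp(r)/(exp(2*r) + 3*exp(r) + 7)^2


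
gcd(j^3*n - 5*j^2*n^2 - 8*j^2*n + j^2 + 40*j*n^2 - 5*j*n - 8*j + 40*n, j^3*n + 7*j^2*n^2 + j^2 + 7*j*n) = j*n + 1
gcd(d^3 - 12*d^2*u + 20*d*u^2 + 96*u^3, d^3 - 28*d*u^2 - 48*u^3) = -d^2 + 4*d*u + 12*u^2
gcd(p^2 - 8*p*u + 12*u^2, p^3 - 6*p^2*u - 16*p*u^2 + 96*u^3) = p - 6*u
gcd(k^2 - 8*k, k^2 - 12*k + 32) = k - 8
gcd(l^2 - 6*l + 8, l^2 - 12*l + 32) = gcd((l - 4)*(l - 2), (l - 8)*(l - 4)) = l - 4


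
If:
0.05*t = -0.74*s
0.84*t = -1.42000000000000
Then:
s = 0.11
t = -1.69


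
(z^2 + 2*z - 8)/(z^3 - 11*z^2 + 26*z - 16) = (z + 4)/(z^2 - 9*z + 8)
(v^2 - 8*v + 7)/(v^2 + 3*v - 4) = (v - 7)/(v + 4)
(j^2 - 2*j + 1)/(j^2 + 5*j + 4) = (j^2 - 2*j + 1)/(j^2 + 5*j + 4)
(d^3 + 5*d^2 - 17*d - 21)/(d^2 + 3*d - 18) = (d^2 + 8*d + 7)/(d + 6)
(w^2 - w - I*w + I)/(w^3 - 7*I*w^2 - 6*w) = (w - 1)/(w*(w - 6*I))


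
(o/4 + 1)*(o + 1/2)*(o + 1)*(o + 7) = o^4/4 + 25*o^3/8 + 45*o^2/4 + 95*o/8 + 7/2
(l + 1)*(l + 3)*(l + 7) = l^3 + 11*l^2 + 31*l + 21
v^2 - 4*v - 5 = (v - 5)*(v + 1)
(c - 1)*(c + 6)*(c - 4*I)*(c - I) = c^4 + 5*c^3 - 5*I*c^3 - 10*c^2 - 25*I*c^2 - 20*c + 30*I*c + 24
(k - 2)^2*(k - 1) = k^3 - 5*k^2 + 8*k - 4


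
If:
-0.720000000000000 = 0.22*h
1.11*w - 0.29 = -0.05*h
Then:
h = -3.27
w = 0.41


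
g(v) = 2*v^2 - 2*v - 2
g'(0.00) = -2.00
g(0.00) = -2.00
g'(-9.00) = -38.00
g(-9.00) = 178.00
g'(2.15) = 6.60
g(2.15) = 2.94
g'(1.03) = 2.12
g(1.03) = -1.94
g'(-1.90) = -9.60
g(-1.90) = 9.02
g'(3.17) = 10.68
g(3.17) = 11.76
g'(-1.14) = -6.56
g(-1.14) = 2.88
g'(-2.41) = -11.64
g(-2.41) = 14.44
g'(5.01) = 18.04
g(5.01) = 38.18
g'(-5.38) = -23.52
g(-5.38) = 66.65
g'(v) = 4*v - 2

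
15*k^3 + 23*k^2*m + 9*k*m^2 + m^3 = (k + m)*(3*k + m)*(5*k + m)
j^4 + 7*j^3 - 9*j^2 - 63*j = j*(j - 3)*(j + 3)*(j + 7)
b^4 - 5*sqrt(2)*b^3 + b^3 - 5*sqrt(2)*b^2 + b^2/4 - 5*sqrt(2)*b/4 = b*(b + 1/2)^2*(b - 5*sqrt(2))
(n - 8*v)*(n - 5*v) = n^2 - 13*n*v + 40*v^2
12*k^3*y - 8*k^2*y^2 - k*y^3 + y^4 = y*(-2*k + y)^2*(3*k + y)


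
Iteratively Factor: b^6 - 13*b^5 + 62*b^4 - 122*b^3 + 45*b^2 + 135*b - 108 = (b + 1)*(b^5 - 14*b^4 + 76*b^3 - 198*b^2 + 243*b - 108) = (b - 1)*(b + 1)*(b^4 - 13*b^3 + 63*b^2 - 135*b + 108) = (b - 4)*(b - 1)*(b + 1)*(b^3 - 9*b^2 + 27*b - 27) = (b - 4)*(b - 3)*(b - 1)*(b + 1)*(b^2 - 6*b + 9) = (b - 4)*(b - 3)^2*(b - 1)*(b + 1)*(b - 3)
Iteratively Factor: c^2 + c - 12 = (c + 4)*(c - 3)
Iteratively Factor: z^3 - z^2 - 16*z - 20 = (z + 2)*(z^2 - 3*z - 10) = (z - 5)*(z + 2)*(z + 2)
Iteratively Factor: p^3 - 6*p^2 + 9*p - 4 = (p - 1)*(p^2 - 5*p + 4) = (p - 1)^2*(p - 4)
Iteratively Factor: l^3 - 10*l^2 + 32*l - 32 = (l - 4)*(l^2 - 6*l + 8) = (l - 4)^2*(l - 2)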